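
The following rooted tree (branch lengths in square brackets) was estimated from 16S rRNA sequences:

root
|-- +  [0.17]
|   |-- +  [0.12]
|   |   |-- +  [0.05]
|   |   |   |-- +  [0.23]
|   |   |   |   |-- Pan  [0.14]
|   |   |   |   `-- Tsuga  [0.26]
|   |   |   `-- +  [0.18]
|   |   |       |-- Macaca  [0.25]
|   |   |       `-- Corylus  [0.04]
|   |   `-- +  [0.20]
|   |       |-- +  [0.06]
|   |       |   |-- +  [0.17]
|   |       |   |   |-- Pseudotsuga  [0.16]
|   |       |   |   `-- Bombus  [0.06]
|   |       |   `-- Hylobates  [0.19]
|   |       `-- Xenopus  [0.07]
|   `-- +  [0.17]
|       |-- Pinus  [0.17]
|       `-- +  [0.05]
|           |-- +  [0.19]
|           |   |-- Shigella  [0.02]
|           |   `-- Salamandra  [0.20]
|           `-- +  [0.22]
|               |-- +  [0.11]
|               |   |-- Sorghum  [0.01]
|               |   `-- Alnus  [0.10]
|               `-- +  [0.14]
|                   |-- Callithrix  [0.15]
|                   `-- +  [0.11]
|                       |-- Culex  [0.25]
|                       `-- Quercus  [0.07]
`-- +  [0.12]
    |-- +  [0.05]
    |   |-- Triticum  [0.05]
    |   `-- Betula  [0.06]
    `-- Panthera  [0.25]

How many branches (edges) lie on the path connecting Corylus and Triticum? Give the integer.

8

The MRCA of Corylus and Triticum is the root of the tree.
From Corylus up to that node: 5 branches. From Triticum up to the same node: 3 branches. Total: 5 + 3 = 8.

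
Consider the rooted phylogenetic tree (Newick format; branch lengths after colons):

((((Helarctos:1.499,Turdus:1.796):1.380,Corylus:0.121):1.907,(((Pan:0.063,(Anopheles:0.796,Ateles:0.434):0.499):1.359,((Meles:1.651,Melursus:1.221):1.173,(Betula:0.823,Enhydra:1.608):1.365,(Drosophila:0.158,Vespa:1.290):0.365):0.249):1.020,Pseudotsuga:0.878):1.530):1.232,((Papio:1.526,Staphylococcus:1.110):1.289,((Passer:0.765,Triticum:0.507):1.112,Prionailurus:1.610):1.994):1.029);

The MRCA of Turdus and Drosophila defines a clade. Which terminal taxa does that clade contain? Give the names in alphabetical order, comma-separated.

Tracing Turdus: it sits inside (Helarctos,Turdus).
Tracing Drosophila: it sits inside (Drosophila,Vespa).
The smallest clade enclosing both is (((Helarctos,Turdus),Corylus),(((Pan,(Anopheles,Ateles)),((Meles,Melursus),(Betula,Enhydra),(Drosophila,Vespa))),Pseudotsuga)); the answer is its 13 terminal taxa in alphabetical order.

Anopheles, Ateles, Betula, Corylus, Drosophila, Enhydra, Helarctos, Meles, Melursus, Pan, Pseudotsuga, Turdus, Vespa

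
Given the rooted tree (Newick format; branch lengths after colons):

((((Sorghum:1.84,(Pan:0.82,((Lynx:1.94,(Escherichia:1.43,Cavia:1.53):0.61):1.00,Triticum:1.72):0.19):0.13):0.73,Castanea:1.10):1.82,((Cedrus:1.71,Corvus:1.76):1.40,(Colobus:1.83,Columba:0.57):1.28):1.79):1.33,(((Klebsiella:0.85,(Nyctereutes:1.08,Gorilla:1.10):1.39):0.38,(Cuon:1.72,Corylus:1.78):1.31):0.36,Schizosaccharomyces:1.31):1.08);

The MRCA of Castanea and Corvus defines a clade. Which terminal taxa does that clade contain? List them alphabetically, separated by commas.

Castanea, Cavia, Cedrus, Colobus, Columba, Corvus, Escherichia, Lynx, Pan, Sorghum, Triticum

Tracing Castanea: it sits inside ((Sorghum,(Pan,((Lynx,(Escherichia,Cavia)),Triticum))),Castanea).
Tracing Corvus: it sits inside (Cedrus,Corvus).
The smallest clade enclosing both is (((Sorghum,(Pan,((Lynx,(Escherichia,Cavia)),Triticum))),Castanea),((Cedrus,Corvus),(Colobus,Columba))); the answer is its 11 terminal taxa in alphabetical order.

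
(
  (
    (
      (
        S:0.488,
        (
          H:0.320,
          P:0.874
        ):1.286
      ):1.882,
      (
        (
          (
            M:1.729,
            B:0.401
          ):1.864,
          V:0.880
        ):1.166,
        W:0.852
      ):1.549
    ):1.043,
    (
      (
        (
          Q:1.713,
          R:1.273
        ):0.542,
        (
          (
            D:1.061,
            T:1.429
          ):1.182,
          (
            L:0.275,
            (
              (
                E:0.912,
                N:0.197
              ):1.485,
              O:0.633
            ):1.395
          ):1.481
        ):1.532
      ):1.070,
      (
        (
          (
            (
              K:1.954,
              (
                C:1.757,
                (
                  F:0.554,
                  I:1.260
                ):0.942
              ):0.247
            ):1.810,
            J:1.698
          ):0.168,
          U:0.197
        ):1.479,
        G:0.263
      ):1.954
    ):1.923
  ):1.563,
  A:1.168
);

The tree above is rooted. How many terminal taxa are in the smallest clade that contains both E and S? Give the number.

22

The MRCA of E and S is the node subtending (((S,(H,P)),(((M,B),V),W)),(((Q,R),((D,T),(L,((E,N),O)))),((((K,(C,(F,I))),J),U),G))).
That clade contains 22 terminal taxa: B, C, D, E, F, G, H, I, J, K, L, M, N, O, P, Q, R, S, T, U, V, W.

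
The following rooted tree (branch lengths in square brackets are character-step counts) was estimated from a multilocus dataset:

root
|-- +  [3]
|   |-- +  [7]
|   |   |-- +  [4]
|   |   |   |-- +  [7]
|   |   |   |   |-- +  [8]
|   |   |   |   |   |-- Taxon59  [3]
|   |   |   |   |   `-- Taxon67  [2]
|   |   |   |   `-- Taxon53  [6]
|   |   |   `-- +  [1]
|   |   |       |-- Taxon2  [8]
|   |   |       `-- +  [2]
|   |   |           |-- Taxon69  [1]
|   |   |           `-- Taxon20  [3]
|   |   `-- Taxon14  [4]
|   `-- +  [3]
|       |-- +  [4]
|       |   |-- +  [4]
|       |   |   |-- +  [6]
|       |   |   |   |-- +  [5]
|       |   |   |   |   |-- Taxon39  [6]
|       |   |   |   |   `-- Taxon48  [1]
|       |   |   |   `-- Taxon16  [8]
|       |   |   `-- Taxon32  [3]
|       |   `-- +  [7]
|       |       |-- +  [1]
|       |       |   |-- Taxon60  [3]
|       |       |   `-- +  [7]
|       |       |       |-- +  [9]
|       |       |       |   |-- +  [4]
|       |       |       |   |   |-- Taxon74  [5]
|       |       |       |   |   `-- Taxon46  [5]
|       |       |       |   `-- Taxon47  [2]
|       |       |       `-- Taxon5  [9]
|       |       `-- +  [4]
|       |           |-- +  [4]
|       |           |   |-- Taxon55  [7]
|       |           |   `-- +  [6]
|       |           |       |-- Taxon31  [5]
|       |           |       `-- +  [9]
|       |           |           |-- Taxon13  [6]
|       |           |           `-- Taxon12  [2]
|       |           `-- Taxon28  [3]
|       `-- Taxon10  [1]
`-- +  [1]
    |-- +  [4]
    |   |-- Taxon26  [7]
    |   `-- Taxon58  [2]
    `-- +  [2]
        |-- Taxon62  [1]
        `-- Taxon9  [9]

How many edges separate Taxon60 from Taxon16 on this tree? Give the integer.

6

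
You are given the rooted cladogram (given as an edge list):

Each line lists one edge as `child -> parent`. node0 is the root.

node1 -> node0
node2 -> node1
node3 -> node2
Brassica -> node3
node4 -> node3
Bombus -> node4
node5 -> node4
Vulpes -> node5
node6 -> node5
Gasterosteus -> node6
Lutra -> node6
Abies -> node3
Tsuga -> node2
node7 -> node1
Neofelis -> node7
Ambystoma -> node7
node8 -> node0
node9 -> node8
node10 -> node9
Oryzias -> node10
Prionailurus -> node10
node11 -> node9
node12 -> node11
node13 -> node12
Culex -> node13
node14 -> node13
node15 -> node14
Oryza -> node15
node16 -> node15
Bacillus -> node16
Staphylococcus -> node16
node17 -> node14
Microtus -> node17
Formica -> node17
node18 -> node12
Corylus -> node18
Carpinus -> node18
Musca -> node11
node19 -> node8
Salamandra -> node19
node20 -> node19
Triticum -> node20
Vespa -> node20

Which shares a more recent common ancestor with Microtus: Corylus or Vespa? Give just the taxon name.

The MRCA of Microtus and Corylus subtends ((Culex,((Oryza,(Bacillus,Staphylococcus)),(Microtus,Formica))),(Corylus,Carpinus)) (8 taxa).
The MRCA of Microtus and Vespa subtends (((Oryzias,Prionailurus),(((Culex,((Oryza,(Bacillus,Staphylococcus)),(Microtus,Formica))),(Corylus,Carpinus)),Musca)),(Salamandra,(Triticum,Vespa))) (14 taxa).
The first is nested inside the second, so Microtus shares a more recent common ancestor with Corylus.

Corylus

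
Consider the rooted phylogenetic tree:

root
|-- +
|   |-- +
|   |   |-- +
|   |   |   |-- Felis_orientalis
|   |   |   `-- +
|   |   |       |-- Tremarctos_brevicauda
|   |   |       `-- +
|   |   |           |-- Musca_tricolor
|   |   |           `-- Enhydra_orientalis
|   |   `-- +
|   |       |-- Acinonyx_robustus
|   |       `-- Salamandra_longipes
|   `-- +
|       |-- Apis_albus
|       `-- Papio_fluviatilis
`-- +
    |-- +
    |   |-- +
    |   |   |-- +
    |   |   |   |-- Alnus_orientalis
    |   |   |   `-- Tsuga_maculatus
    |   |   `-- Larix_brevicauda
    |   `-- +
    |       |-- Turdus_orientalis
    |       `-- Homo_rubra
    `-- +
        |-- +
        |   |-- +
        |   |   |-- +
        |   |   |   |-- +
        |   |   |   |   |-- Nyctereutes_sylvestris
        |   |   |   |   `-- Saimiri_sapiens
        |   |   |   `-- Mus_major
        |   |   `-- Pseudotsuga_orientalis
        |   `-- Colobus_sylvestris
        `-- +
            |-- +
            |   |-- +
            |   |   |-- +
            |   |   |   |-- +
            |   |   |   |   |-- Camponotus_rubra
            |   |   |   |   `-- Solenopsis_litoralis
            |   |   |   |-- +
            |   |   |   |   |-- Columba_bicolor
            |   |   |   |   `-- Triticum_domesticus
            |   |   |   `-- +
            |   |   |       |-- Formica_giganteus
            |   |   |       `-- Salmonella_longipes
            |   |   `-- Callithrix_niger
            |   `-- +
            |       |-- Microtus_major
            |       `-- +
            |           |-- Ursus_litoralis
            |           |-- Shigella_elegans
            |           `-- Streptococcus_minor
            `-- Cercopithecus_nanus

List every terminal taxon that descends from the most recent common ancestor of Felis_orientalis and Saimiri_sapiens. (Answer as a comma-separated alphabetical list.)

Acinonyx_robustus, Alnus_orientalis, Apis_albus, Callithrix_niger, Camponotus_rubra, Cercopithecus_nanus, Colobus_sylvestris, Columba_bicolor, Enhydra_orientalis, Felis_orientalis, Formica_giganteus, Homo_rubra, Larix_brevicauda, Microtus_major, Mus_major, Musca_tricolor, Nyctereutes_sylvestris, Papio_fluviatilis, Pseudotsuga_orientalis, Saimiri_sapiens, Salamandra_longipes, Salmonella_longipes, Shigella_elegans, Solenopsis_litoralis, Streptococcus_minor, Tremarctos_brevicauda, Triticum_domesticus, Tsuga_maculatus, Turdus_orientalis, Ursus_litoralis

Tracing Felis_orientalis: it sits inside (Felis_orientalis,(Tremarctos_brevicauda,(Musca_tricolor,Enhydra_orientalis))).
Tracing Saimiri_sapiens: it sits inside (Nyctereutes_sylvestris,Saimiri_sapiens).
The smallest clade enclosing both is the whole tree (their MRCA is the root), so the answer is all 30 tips in alphabetical order.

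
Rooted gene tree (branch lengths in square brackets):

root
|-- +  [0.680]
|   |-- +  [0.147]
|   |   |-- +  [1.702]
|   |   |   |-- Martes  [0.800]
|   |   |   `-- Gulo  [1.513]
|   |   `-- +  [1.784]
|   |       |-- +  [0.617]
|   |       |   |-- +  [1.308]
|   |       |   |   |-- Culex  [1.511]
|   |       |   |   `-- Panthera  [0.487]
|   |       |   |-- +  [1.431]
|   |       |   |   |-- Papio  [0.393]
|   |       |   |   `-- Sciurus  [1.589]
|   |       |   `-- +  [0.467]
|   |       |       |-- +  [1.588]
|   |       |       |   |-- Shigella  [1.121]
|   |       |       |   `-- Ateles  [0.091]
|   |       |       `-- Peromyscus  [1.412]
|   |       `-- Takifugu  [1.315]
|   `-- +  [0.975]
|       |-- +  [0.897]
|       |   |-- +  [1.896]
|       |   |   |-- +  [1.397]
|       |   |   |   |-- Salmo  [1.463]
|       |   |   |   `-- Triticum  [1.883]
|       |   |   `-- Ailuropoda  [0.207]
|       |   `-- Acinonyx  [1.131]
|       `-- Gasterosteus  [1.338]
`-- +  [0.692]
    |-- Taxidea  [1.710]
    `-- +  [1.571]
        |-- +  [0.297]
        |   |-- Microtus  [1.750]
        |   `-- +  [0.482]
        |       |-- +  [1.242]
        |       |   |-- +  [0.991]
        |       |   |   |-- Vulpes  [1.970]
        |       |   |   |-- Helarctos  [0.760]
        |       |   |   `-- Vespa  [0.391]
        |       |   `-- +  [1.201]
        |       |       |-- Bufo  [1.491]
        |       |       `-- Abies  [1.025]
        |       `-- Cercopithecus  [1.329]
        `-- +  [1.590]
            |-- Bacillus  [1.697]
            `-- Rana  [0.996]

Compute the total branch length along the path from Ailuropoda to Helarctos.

10.690

The path runs Ailuropoda → … → MRCA → … → Helarctos; the MRCA is the root of the tree.
Branch lengths along that path: 0.207 + 1.896 + 0.897 + 0.975 + 0.680 + 0.692 + 1.571 + 0.297 + 0.482 + 1.242 + 0.991 + 0.760 = 10.690.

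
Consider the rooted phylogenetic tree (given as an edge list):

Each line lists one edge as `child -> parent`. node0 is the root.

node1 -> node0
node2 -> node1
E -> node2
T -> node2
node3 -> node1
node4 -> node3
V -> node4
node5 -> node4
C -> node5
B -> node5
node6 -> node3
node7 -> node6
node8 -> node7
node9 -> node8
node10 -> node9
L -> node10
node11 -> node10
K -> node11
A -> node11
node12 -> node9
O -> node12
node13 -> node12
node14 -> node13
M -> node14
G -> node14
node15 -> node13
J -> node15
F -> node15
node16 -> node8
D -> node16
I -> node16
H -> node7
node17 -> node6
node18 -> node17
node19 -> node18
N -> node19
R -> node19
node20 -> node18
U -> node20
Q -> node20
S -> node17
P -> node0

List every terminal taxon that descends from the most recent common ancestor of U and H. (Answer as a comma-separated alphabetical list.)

Tracing U: it sits inside (U,Q).
Tracing H: it sits inside ((((L,(K,A)),(O,((M,G),(J,F)))),(D,I)),H).
The smallest clade enclosing both is (((((L,(K,A)),(O,((M,G),(J,F)))),(D,I)),H),(((N,R),(U,Q)),S)); the answer is its 16 terminal taxa in alphabetical order.

A, D, F, G, H, I, J, K, L, M, N, O, Q, R, S, U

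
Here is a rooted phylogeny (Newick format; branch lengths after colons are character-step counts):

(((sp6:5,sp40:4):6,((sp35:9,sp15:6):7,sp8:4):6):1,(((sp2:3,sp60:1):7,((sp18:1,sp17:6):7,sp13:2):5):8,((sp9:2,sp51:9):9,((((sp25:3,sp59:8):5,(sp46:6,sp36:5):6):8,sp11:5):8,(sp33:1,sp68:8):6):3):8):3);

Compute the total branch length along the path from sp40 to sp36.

52

The path runs sp40 → … → MRCA → … → sp36; the MRCA is the root of the tree.
Branch lengths along that path: 4 + 6 + 1 + 3 + 8 + 3 + 8 + 8 + 6 + 5 = 52.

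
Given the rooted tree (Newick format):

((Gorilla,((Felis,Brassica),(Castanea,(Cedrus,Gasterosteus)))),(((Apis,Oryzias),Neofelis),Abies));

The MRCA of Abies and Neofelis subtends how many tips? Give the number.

The MRCA of Abies and Neofelis is the node subtending (((Apis,Oryzias),Neofelis),Abies).
That clade contains 4 terminal taxa: Abies, Apis, Neofelis, Oryzias.

4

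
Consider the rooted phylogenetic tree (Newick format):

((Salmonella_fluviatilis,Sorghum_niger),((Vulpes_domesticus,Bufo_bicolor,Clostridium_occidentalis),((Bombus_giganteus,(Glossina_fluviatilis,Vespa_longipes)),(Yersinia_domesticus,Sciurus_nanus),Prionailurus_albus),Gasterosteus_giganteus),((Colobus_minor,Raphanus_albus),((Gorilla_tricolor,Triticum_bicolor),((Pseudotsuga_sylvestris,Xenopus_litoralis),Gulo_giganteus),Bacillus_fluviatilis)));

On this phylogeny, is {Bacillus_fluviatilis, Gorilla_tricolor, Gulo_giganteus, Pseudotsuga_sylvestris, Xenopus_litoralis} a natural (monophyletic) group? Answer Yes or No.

No

The MRCA of the listed taxa subtends ((Gorilla_tricolor,Triticum_bicolor),((Pseudotsuga_sylvestris,Xenopus_litoralis),Gulo_giganteus),Bacillus_fluviatilis).
That clade also contains Triticum_bicolor, which is not in the proposed group, so the group is not monophyletic.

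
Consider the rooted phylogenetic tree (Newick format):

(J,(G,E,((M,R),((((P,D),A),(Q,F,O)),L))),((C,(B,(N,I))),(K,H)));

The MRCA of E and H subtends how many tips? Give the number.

18

The MRCA of E and H is the root, so the clade is the entire tree.
That clade contains 18 terminal taxa: A, B, C, D, E, F, G, H, I, J, K, L, M, N, O, P, Q, R.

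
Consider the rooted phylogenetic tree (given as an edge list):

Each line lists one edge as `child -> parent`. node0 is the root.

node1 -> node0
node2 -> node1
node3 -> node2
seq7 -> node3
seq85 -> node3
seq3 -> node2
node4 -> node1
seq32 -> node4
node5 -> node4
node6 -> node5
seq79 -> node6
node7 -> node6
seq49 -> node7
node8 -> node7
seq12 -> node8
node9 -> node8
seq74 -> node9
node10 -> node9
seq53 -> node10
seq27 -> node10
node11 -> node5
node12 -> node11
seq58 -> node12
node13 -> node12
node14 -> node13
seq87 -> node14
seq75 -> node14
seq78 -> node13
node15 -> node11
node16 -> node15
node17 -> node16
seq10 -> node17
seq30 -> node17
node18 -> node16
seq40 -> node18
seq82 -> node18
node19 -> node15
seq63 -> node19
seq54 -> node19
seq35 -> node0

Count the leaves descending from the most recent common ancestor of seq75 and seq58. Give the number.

4

The MRCA of seq75 and seq58 is the node subtending (seq58,((seq87,seq75),seq78)).
That clade contains 4 terminal taxa: seq58, seq75, seq78, seq87.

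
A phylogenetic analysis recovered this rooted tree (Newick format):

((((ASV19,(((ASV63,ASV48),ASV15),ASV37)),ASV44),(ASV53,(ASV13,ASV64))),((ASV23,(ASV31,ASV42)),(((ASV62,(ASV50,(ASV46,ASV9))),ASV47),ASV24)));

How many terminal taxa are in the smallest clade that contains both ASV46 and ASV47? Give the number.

5

The MRCA of ASV46 and ASV47 is the node subtending ((ASV62,(ASV50,(ASV46,ASV9))),ASV47).
That clade contains 5 terminal taxa: ASV46, ASV47, ASV50, ASV62, ASV9.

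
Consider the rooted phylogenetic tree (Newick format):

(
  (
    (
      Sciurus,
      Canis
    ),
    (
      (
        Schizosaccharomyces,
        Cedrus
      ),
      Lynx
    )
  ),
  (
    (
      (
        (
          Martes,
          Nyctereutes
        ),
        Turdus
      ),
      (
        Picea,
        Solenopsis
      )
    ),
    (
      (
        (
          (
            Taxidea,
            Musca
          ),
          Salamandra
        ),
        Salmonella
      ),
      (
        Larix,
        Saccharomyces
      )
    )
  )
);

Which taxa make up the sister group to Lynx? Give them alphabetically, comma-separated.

Lynx attaches to the tree at the node subtending ((Schizosaccharomyces,Cedrus),Lynx).
The other lineage descending from that same node — the sister group — is (Schizosaccharomyces,Cedrus); its 2 tips in alphabetical order are the answer.

Cedrus, Schizosaccharomyces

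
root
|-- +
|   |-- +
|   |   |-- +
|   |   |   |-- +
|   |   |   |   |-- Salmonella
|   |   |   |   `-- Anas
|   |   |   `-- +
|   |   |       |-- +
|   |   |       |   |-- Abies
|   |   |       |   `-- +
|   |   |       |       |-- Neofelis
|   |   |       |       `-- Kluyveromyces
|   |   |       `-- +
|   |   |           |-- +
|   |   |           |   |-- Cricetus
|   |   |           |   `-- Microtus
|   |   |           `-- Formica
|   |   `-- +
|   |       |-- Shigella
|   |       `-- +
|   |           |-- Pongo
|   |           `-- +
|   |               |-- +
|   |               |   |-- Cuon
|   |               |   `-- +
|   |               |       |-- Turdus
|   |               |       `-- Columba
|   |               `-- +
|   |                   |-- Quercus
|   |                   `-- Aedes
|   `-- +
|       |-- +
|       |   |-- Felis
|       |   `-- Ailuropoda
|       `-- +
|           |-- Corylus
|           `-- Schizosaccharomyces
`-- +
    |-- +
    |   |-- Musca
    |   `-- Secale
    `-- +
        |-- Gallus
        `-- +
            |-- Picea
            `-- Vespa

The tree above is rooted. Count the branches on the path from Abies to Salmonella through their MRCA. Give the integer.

5

The MRCA of Abies and Salmonella is the node subtending ((Salmonella,Anas),((Abies,(Neofelis,Kluyveromyces)),((Cricetus,Microtus),Formica))).
From Abies up to that node: 3 branches. From Salmonella up to the same node: 2 branches. Total: 3 + 2 = 5.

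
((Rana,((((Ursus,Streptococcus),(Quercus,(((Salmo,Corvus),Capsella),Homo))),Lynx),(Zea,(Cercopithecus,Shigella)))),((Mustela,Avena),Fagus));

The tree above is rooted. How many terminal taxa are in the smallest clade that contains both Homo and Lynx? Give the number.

8

The MRCA of Homo and Lynx is the node subtending (((Ursus,Streptococcus),(Quercus,(((Salmo,Corvus),Capsella),Homo))),Lynx).
That clade contains 8 terminal taxa: Capsella, Corvus, Homo, Lynx, Quercus, Salmo, Streptococcus, Ursus.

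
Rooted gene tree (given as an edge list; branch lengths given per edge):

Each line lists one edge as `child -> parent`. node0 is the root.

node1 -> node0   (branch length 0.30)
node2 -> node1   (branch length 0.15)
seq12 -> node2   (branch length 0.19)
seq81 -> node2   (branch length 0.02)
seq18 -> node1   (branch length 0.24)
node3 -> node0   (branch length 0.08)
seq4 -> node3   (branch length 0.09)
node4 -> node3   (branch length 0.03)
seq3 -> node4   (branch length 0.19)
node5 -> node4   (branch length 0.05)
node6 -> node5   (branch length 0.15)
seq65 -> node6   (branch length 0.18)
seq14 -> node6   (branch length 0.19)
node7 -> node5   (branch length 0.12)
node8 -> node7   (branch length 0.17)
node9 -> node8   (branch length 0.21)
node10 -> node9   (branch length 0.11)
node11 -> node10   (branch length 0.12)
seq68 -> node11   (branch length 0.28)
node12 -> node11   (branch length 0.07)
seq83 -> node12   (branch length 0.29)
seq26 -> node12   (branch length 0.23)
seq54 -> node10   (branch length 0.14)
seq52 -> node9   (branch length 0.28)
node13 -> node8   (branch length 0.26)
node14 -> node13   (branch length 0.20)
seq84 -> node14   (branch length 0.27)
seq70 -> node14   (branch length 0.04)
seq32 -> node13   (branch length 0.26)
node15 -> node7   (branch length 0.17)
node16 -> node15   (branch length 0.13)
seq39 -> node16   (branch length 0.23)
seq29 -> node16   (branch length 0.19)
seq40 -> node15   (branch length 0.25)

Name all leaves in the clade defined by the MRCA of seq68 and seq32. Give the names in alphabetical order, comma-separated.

seq26, seq32, seq52, seq54, seq68, seq70, seq83, seq84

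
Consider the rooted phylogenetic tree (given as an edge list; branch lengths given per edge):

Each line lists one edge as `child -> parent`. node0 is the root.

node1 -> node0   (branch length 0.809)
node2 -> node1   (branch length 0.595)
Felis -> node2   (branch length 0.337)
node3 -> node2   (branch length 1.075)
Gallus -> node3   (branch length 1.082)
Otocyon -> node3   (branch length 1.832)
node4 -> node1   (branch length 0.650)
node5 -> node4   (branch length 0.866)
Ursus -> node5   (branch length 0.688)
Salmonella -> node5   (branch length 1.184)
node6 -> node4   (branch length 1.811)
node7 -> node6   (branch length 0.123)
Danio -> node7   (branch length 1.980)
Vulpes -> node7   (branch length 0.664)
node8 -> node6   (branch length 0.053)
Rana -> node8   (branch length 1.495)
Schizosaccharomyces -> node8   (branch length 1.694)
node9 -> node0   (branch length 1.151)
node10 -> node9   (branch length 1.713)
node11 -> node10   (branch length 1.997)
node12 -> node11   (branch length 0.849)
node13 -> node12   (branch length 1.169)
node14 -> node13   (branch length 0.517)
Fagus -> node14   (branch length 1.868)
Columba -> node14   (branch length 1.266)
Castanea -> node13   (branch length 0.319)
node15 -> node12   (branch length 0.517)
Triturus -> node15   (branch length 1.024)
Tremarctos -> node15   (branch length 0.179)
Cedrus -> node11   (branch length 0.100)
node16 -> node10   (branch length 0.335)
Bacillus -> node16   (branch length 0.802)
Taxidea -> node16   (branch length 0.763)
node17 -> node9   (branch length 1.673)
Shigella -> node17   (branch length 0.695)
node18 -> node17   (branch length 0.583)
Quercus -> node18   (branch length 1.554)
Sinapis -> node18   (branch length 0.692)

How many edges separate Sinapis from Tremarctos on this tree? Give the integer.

The MRCA of Sinapis and Tremarctos is the node subtending ((((((Fagus,Columba),Castanea),(Triturus,Tremarctos)),Cedrus),(Bacillus,Taxidea)),(Shigella,(Quercus,Sinapis))).
From Sinapis up to that node: 3 branches. From Tremarctos up to the same node: 5 branches. Total: 3 + 5 = 8.

8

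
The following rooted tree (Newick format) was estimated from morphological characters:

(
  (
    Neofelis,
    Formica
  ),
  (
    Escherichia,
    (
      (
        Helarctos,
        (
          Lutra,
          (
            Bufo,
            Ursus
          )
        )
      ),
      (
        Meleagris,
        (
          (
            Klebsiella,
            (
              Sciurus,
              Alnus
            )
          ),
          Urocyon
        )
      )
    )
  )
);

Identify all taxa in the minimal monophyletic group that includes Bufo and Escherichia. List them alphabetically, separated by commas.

Tracing Bufo: it sits inside (Bufo,Ursus).
Tracing Escherichia: it sits inside (Escherichia,((Helarctos,(Lutra,(Bufo,Ursus))),(Meleagris,((Klebsiella,(Sciurus,Alnus)),Urocyon)))).
The smallest clade enclosing both is (Escherichia,((Helarctos,(Lutra,(Bufo,Ursus))),(Meleagris,((Klebsiella,(Sciurus,Alnus)),Urocyon)))); the answer is its 10 terminal taxa in alphabetical order.

Alnus, Bufo, Escherichia, Helarctos, Klebsiella, Lutra, Meleagris, Sciurus, Urocyon, Ursus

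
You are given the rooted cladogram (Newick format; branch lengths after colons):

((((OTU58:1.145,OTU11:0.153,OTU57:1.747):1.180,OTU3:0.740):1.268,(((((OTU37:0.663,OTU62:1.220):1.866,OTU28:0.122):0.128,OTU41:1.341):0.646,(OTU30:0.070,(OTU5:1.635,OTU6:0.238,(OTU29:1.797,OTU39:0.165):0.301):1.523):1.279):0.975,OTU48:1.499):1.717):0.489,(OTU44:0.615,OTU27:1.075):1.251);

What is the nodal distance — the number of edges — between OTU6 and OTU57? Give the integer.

8

The MRCA of OTU6 and OTU57 is the node subtending (((OTU58,OTU11,OTU57),OTU3),(((((OTU37,OTU62),OTU28),OTU41),(OTU30,(OTU5,OTU6,(OTU29,OTU39)))),OTU48)).
From OTU6 up to that node: 5 branches. From OTU57 up to the same node: 3 branches. Total: 5 + 3 = 8.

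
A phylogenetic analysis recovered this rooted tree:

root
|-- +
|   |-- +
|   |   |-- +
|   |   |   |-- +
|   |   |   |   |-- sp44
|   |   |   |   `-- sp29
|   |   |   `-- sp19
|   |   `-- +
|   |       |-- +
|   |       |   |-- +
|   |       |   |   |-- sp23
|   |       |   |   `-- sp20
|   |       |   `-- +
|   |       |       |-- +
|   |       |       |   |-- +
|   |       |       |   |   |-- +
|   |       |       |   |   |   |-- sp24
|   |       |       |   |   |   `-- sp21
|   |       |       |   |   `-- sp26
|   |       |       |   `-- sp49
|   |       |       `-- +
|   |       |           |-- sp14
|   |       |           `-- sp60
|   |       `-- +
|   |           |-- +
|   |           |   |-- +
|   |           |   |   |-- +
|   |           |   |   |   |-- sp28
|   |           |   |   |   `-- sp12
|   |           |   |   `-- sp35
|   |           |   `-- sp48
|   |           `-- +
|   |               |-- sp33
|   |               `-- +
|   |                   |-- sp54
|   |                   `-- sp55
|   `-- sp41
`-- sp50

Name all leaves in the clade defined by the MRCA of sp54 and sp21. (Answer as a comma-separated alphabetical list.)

sp12, sp14, sp20, sp21, sp23, sp24, sp26, sp28, sp33, sp35, sp48, sp49, sp54, sp55, sp60

Tracing sp54: it sits inside (sp54,sp55).
Tracing sp21: it sits inside (sp24,sp21).
The smallest clade enclosing both is (((sp23,sp20),((((sp24,sp21),sp26),sp49),(sp14,sp60))),((((sp28,sp12),sp35),sp48),(sp33,(sp54,sp55)))); the answer is its 15 terminal taxa in alphabetical order.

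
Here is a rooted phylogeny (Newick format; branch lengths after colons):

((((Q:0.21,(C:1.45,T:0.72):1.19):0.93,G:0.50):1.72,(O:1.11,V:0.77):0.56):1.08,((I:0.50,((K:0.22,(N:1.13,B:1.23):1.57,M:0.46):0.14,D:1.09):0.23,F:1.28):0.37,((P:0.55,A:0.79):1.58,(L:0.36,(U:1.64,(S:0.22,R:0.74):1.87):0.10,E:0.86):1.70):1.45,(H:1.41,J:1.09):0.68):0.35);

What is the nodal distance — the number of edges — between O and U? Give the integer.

8

The MRCA of O and U is the root of the tree.
From O up to that node: 3 branches. From U up to the same node: 5 branches. Total: 3 + 5 = 8.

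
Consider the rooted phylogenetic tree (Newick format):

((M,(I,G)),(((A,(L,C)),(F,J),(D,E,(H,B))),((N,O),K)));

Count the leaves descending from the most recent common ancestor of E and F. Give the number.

The MRCA of E and F is the node subtending ((A,(L,C)),(F,J),(D,E,(H,B))).
That clade contains 9 terminal taxa: A, B, C, D, E, F, H, J, L.

9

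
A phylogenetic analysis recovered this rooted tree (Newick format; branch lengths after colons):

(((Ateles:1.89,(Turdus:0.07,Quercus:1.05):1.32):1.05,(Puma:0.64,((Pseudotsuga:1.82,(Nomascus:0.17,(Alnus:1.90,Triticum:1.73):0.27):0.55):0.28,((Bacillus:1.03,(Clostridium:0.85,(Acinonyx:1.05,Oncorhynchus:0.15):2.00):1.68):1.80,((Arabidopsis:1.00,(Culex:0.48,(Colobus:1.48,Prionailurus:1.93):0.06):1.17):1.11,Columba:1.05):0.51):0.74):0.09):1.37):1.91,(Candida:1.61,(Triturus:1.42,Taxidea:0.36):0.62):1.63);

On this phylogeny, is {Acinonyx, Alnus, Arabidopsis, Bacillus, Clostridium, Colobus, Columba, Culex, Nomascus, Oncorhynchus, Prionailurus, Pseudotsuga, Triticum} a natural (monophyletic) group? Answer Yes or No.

Yes

The most recent common ancestor of these taxa subtends ((Pseudotsuga,(Nomascus,(Alnus,Triticum))),((Bacillus,(Clostridium,(Acinonyx,Oncorhynchus))),((Arabidopsis,(Culex,(Colobus,Prionailurus))),Columba))).
That clade has exactly 13 tips — every listed taxon and nothing else — so the group is monophyletic.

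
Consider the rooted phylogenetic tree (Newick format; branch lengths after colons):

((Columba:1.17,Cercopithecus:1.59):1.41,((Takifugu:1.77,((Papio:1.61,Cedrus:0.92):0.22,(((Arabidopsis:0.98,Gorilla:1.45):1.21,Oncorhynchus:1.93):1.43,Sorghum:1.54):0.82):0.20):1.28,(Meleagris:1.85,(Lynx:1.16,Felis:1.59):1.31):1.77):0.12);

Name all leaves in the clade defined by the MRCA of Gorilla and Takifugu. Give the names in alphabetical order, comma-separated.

Tracing Gorilla: it sits inside (Arabidopsis,Gorilla).
Tracing Takifugu: it sits inside (Takifugu,((Papio,Cedrus),(((Arabidopsis,Gorilla),Oncorhynchus),Sorghum))).
The smallest clade enclosing both is (Takifugu,((Papio,Cedrus),(((Arabidopsis,Gorilla),Oncorhynchus),Sorghum))); the answer is its 7 terminal taxa in alphabetical order.

Arabidopsis, Cedrus, Gorilla, Oncorhynchus, Papio, Sorghum, Takifugu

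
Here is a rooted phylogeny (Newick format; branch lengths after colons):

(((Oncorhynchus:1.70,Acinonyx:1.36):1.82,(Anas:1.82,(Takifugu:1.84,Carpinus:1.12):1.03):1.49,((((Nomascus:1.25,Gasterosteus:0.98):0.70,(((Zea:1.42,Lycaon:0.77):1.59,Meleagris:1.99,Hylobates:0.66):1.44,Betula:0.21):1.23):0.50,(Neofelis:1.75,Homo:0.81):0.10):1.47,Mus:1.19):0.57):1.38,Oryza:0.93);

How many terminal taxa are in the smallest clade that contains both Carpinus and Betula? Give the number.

The MRCA of Carpinus and Betula is the node subtending ((Oncorhynchus,Acinonyx),(Anas,(Takifugu,Carpinus)),((((Nomascus,Gasterosteus),(((Zea,Lycaon),Meleagris,Hylobates),Betula)),(Neofelis,Homo)),Mus)).
That clade contains 15 terminal taxa: Acinonyx, Anas, Betula, Carpinus, Gasterosteus, Homo, Hylobates, Lycaon, Meleagris, Mus, Neofelis, Nomascus, Oncorhynchus, Takifugu, Zea.

15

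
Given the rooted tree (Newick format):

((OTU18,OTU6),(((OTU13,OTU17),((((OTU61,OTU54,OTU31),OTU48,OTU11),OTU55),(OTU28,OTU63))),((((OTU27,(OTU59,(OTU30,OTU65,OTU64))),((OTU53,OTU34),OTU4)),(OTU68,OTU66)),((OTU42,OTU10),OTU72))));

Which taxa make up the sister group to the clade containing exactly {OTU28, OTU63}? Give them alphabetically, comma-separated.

The clade containing exactly {OTU28, OTU63} attaches to the tree at the node subtending ((((OTU61,OTU54,OTU31),OTU48,OTU11),OTU55),(OTU28,OTU63)).
The other lineage descending from that same node — the sister group — is (((OTU61,OTU54,OTU31),OTU48,OTU11),OTU55); its 6 tips in alphabetical order are the answer.

OTU11, OTU31, OTU48, OTU54, OTU55, OTU61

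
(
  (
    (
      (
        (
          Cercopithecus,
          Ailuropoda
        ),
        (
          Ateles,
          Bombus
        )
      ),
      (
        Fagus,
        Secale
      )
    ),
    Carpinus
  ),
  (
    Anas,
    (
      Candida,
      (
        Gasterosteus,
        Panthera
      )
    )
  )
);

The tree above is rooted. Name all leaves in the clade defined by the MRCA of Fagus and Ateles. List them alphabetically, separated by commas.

Ailuropoda, Ateles, Bombus, Cercopithecus, Fagus, Secale

Tracing Fagus: it sits inside (Fagus,Secale).
Tracing Ateles: it sits inside (Ateles,Bombus).
The smallest clade enclosing both is (((Cercopithecus,Ailuropoda),(Ateles,Bombus)),(Fagus,Secale)); the answer is its 6 terminal taxa in alphabetical order.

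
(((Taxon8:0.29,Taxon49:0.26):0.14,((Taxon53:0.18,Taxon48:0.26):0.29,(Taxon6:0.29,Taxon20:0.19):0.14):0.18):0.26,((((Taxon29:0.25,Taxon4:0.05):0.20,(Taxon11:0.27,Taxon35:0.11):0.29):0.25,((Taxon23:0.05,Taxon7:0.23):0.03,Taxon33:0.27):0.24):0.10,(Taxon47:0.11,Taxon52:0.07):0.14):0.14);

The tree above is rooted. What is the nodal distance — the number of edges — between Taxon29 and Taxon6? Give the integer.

The MRCA of Taxon29 and Taxon6 is the root of the tree.
From Taxon29 up to that node: 5 branches. From Taxon6 up to the same node: 4 branches. Total: 5 + 4 = 9.

9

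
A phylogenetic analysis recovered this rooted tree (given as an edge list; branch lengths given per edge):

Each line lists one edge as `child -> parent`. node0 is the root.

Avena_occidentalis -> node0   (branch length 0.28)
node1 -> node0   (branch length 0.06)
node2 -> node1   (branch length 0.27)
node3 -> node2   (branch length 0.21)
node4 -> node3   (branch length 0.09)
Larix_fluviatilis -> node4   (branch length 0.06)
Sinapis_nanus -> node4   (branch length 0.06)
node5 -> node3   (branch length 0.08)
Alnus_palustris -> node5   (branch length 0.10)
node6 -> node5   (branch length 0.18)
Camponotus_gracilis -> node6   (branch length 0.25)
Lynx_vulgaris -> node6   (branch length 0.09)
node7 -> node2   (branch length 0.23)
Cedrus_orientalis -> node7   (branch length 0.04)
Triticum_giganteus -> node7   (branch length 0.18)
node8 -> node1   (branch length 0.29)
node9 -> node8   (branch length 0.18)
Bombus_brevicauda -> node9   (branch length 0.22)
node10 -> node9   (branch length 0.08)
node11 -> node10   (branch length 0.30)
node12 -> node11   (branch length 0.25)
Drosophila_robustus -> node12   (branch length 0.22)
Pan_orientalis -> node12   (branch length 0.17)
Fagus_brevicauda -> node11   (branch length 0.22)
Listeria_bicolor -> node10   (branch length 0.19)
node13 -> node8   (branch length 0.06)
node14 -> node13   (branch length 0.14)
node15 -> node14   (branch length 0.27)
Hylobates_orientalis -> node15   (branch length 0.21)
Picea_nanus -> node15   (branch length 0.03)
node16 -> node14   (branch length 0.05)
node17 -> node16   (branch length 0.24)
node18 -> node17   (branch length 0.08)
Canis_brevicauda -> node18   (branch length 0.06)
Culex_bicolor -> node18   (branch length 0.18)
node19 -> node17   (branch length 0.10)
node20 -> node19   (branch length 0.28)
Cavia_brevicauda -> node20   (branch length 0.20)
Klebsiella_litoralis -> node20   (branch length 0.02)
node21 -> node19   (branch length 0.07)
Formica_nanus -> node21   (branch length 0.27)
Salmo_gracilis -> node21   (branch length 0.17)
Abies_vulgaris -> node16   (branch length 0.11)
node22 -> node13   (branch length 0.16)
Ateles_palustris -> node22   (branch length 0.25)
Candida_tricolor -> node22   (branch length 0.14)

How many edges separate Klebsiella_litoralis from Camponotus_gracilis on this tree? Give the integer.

13

The MRCA of Klebsiella_litoralis and Camponotus_gracilis is the node subtending ((((Larix_fluviatilis,Sinapis_nanus),(Alnus_palustris,(Camponotus_gracilis,Lynx_vulgaris))),(Cedrus_orientalis,Triticum_giganteus)),((Bombus_brevicauda,(((Drosophila_robustus,Pan_orientalis),Fagus_brevicauda),Listeria_bicolor)),(((Hylobates_orientalis,Picea_nanus),(((Canis_brevicauda,Culex_bicolor),((Cavia_brevicauda,Klebsiella_litoralis),(Formica_nanus,Salmo_gracilis))),Abies_vulgaris)),(Ateles_palustris,Candida_tricolor)))).
From Klebsiella_litoralis up to that node: 8 branches. From Camponotus_gracilis up to the same node: 5 branches. Total: 8 + 5 = 13.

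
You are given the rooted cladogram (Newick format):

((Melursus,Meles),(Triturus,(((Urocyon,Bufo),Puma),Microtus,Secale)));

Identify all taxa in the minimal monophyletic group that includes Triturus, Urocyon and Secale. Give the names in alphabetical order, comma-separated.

Tracing Triturus: it sits inside (Triturus,(((Urocyon,Bufo),Puma),Microtus,Secale)).
Tracing Urocyon: it sits inside (Urocyon,Bufo).
Tracing Secale: it sits inside (((Urocyon,Bufo),Puma),Microtus,Secale).
The smallest clade enclosing all 3 is (Triturus,(((Urocyon,Bufo),Puma),Microtus,Secale)); the answer is its 6 terminal taxa in alphabetical order.

Bufo, Microtus, Puma, Secale, Triturus, Urocyon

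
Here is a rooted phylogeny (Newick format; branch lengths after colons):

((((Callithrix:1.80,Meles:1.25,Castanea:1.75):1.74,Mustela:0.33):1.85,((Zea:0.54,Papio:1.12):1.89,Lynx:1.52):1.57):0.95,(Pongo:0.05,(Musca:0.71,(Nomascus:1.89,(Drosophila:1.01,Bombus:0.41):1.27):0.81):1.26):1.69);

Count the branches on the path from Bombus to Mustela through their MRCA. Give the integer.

8

The MRCA of Bombus and Mustela is the root of the tree.
From Bombus up to that node: 5 branches. From Mustela up to the same node: 3 branches. Total: 5 + 3 = 8.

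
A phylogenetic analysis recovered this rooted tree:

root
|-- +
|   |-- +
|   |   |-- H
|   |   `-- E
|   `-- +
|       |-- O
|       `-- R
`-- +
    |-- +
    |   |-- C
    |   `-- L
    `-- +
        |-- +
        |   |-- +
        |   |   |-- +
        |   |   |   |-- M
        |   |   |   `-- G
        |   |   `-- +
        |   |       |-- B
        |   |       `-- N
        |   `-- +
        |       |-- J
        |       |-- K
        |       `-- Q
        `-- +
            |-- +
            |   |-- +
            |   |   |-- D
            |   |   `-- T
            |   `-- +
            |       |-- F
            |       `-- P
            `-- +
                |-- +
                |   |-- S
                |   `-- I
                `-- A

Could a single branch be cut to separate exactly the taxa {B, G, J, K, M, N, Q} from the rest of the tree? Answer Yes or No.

The most recent common ancestor of these taxa subtends (((M,G),(B,N)),(J,K,Q)).
That clade has exactly 7 tips — every listed taxon and nothing else — so the group is monophyletic.

Yes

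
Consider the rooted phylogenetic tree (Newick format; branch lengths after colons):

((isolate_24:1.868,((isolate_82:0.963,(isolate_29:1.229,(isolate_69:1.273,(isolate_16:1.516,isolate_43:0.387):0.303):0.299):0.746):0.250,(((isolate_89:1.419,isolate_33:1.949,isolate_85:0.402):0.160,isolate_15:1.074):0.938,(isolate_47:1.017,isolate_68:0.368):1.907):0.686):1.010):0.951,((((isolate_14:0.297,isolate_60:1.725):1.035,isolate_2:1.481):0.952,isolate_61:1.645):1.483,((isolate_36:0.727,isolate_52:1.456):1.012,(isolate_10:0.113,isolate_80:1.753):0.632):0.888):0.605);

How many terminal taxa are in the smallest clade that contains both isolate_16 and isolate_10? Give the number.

20

The MRCA of isolate_16 and isolate_10 is the root, so the clade is the entire tree.
That clade contains 20 terminal taxa: isolate_10, isolate_14, isolate_15, isolate_16, isolate_2, isolate_24, isolate_29, isolate_33, isolate_36, isolate_43, isolate_47, isolate_52, isolate_60, isolate_61, isolate_68, isolate_69, isolate_80, isolate_82, isolate_85, isolate_89.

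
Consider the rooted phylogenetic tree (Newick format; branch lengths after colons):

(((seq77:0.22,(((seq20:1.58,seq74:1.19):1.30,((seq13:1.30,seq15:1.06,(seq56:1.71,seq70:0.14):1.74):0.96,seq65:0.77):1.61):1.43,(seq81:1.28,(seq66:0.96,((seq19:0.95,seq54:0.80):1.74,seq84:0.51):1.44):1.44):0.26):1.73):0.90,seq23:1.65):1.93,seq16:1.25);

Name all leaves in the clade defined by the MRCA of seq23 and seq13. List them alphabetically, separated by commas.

seq13, seq15, seq19, seq20, seq23, seq54, seq56, seq65, seq66, seq70, seq74, seq77, seq81, seq84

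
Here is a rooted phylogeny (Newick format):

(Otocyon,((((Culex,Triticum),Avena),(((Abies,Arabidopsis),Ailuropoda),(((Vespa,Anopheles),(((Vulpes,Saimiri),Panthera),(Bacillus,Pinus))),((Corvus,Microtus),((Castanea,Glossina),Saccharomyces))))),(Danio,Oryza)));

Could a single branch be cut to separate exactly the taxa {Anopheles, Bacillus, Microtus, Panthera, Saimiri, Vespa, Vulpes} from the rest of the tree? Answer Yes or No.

No

The MRCA of the listed taxa subtends (((Vespa,Anopheles),(((Vulpes,Saimiri),Panthera),(Bacillus,Pinus))),((Corvus,Microtus),((Castanea,Glossina),Saccharomyces))).
That clade also contains Castanea, Corvus, Glossina, Pinus, Saccharomyces, which are not in the proposed group, so the group is not monophyletic.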